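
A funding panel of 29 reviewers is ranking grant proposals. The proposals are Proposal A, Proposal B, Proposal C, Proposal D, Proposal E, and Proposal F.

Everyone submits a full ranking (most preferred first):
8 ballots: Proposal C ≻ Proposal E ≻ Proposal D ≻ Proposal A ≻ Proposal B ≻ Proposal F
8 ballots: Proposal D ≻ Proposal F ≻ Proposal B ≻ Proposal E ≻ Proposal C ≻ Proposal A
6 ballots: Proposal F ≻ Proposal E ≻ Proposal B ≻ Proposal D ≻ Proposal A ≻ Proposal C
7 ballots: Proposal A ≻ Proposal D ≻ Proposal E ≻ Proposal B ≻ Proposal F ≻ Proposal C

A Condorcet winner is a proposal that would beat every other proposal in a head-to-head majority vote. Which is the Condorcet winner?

Proposal D vs Proposal A: 22–7
Proposal D vs Proposal B: 23–6
Proposal D vs Proposal C: 21–8
Proposal D vs Proposal E: 15–14
Proposal D vs Proposal F: 23–6
Proposal D beats every other proposal.

Proposal D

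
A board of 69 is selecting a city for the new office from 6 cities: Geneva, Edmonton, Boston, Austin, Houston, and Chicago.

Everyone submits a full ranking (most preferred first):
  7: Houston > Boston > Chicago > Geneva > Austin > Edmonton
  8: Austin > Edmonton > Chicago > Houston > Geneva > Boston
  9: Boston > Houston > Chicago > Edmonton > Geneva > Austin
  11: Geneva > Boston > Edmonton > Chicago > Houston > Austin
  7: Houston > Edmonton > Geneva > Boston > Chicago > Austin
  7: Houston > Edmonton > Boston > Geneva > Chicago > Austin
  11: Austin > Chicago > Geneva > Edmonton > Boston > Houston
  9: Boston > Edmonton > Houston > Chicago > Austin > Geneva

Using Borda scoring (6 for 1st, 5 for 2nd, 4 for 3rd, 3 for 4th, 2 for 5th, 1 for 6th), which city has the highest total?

Boston

Geneva: 7×3 + 8×2 + 9×2 + 11×6 + 7×4 + 7×3 + 11×4 + 9×1 = 223
Edmonton: 7×1 + 8×5 + 9×3 + 11×4 + 7×5 + 7×5 + 11×3 + 9×5 = 266
Boston: 7×5 + 8×1 + 9×6 + 11×5 + 7×3 + 7×4 + 11×2 + 9×6 = 277
Austin: 7×2 + 8×6 + 9×1 + 11×1 + 7×1 + 7×1 + 11×6 + 9×2 = 180
Houston: 7×6 + 8×3 + 9×5 + 11×2 + 7×6 + 7×6 + 11×1 + 9×4 = 264
Chicago: 7×4 + 8×4 + 9×4 + 11×3 + 7×2 + 7×2 + 11×5 + 9×3 = 239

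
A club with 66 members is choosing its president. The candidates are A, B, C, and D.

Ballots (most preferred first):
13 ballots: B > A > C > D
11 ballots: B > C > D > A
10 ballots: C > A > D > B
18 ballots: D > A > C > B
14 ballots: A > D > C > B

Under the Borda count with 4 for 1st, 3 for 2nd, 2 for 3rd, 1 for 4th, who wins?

A

A: 13×3 + 11×1 + 10×3 + 18×3 + 14×4 = 190
B: 13×4 + 11×4 + 10×1 + 18×1 + 14×1 = 138
C: 13×2 + 11×3 + 10×4 + 18×2 + 14×2 = 163
D: 13×1 + 11×2 + 10×2 + 18×4 + 14×3 = 169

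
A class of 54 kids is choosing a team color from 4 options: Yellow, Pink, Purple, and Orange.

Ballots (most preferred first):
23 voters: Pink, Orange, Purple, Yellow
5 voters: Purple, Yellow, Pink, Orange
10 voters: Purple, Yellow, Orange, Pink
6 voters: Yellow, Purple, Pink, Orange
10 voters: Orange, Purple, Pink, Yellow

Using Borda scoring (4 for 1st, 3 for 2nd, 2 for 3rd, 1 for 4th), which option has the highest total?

Purple

Yellow: 23×1 + 5×3 + 10×3 + 6×4 + 10×1 = 102
Pink: 23×4 + 5×2 + 10×1 + 6×2 + 10×2 = 144
Purple: 23×2 + 5×4 + 10×4 + 6×3 + 10×3 = 154
Orange: 23×3 + 5×1 + 10×2 + 6×1 + 10×4 = 140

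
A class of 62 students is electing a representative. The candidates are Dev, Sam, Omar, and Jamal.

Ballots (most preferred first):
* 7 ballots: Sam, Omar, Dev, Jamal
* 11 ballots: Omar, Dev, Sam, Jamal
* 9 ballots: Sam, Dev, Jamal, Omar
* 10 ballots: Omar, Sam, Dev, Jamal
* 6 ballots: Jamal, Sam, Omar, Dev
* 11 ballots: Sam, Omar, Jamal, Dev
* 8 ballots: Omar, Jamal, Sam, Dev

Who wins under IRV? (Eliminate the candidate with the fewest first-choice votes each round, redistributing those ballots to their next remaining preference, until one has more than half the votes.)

Sam

Round 1: Dev 0, Sam 27, Omar 29, Jamal 6. Dev eliminated.
Round 2: Sam 27, Omar 29, Jamal 6. Jamal eliminated.
Round 3: Sam 33, Omar 29. Sam has a majority (≥32).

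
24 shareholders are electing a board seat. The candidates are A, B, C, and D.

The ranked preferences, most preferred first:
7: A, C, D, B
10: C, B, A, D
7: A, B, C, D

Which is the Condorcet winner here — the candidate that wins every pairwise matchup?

A vs B: 14–10
A vs C: 14–10
A vs D: 24–0
A beats every other candidate.

A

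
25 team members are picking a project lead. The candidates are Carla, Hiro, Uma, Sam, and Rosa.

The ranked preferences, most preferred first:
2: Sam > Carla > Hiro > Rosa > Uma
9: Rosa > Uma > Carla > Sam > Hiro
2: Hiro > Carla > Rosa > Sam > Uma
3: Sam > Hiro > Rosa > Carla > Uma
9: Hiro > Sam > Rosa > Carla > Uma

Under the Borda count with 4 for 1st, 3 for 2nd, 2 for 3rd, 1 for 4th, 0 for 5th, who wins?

Carla: 2×3 + 9×2 + 2×3 + 3×1 + 9×1 = 42
Hiro: 2×2 + 9×0 + 2×4 + 3×3 + 9×4 = 57
Uma: 2×0 + 9×3 + 2×0 + 3×0 + 9×0 = 27
Sam: 2×4 + 9×1 + 2×1 + 3×4 + 9×3 = 58
Rosa: 2×1 + 9×4 + 2×2 + 3×2 + 9×2 = 66

Rosa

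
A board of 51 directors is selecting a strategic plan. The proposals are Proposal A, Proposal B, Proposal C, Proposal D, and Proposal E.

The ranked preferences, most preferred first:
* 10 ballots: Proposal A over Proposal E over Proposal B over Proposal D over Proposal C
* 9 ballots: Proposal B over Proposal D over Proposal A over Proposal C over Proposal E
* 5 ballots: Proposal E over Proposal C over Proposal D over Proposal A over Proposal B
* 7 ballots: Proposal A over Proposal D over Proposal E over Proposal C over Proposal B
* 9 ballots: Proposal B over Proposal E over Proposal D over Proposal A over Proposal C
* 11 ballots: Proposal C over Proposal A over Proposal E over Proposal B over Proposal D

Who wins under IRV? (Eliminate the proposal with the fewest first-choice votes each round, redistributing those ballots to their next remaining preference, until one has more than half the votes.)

Proposal A

Round 1: Proposal A 17, Proposal B 18, Proposal C 11, Proposal D 0, Proposal E 5. Proposal D eliminated.
Round 2: Proposal A 17, Proposal B 18, Proposal C 11, Proposal E 5. Proposal E eliminated.
Round 3: Proposal A 17, Proposal B 18, Proposal C 16. Proposal C eliminated.
Round 4: Proposal A 33, Proposal B 18. Proposal A has a majority (≥26).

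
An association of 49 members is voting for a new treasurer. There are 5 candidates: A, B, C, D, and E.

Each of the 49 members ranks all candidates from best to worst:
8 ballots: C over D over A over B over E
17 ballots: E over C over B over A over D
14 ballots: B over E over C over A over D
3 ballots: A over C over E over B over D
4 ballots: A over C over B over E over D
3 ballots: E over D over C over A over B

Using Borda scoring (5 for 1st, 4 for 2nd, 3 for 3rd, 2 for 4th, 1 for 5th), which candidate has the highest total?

C

A: 8×3 + 17×2 + 14×2 + 3×5 + 4×5 + 3×2 = 127
B: 8×2 + 17×3 + 14×5 + 3×2 + 4×3 + 3×1 = 158
C: 8×5 + 17×4 + 14×3 + 3×4 + 4×4 + 3×3 = 187
D: 8×4 + 17×1 + 14×1 + 3×1 + 4×1 + 3×4 = 82
E: 8×1 + 17×5 + 14×4 + 3×3 + 4×2 + 3×5 = 181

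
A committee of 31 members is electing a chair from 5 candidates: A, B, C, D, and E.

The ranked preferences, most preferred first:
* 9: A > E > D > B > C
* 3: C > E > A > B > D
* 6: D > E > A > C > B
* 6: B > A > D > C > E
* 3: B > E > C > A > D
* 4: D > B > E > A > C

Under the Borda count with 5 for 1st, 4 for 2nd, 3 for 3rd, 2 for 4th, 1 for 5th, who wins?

A: 9×5 + 3×3 + 6×3 + 6×4 + 3×2 + 4×2 = 110
B: 9×2 + 3×2 + 6×1 + 6×5 + 3×5 + 4×4 = 91
C: 9×1 + 3×5 + 6×2 + 6×2 + 3×3 + 4×1 = 61
D: 9×3 + 3×1 + 6×5 + 6×3 + 3×1 + 4×5 = 101
E: 9×4 + 3×4 + 6×4 + 6×1 + 3×4 + 4×3 = 102

A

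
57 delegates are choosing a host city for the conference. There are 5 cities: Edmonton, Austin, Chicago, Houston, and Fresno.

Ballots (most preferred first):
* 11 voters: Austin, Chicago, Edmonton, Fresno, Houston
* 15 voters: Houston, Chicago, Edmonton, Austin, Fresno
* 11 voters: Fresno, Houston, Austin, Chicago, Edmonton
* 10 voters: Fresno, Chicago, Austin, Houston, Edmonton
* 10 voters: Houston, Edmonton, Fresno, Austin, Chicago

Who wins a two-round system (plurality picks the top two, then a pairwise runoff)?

Round 1 first-place votes: Edmonton 0, Austin 11, Chicago 0, Houston 25, Fresno 21. Houston and Fresno advance.
Runoff: Houston is ranked above Fresno on 25 ballots, Fresno above Houston on 32.

Fresno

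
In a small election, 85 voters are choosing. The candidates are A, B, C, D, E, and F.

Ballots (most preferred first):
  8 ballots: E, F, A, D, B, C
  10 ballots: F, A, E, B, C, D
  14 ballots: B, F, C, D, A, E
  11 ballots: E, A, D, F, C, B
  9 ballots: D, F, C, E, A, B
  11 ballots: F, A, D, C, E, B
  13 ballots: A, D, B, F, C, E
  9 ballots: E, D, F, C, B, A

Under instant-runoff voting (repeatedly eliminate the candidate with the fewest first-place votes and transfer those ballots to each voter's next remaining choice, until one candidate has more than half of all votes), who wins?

F

Round 1: A 13, B 14, C 0, D 9, E 28, F 21. C eliminated.
Round 2: A 13, B 14, D 9, E 28, F 21. D eliminated.
Round 3: A 13, B 14, E 28, F 30. A eliminated.
Round 4: B 27, E 28, F 30. B eliminated.
Round 5: E 28, F 57. F has a majority (≥43).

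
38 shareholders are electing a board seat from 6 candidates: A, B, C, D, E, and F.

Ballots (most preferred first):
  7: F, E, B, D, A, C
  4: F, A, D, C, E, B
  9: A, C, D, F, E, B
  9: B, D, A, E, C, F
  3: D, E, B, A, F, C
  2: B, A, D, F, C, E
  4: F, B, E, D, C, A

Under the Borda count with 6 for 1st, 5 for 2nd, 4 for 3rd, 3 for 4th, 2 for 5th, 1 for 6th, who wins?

D

A: 7×2 + 4×5 + 9×6 + 9×4 + 3×3 + 2×5 + 4×1 = 147
B: 7×4 + 4×1 + 9×1 + 9×6 + 3×4 + 2×6 + 4×5 = 139
C: 7×1 + 4×3 + 9×5 + 9×2 + 3×1 + 2×2 + 4×2 = 97
D: 7×3 + 4×4 + 9×4 + 9×5 + 3×6 + 2×4 + 4×3 = 156
E: 7×5 + 4×2 + 9×2 + 9×3 + 3×5 + 2×1 + 4×4 = 121
F: 7×6 + 4×6 + 9×3 + 9×1 + 3×2 + 2×3 + 4×6 = 138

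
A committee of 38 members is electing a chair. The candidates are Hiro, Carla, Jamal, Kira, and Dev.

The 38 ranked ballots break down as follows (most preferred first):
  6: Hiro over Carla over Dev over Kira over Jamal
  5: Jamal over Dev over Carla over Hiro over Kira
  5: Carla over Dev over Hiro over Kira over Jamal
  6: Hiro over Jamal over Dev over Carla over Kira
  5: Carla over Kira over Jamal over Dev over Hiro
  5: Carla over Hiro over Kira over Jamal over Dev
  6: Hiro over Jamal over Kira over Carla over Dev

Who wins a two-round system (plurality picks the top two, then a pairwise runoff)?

Carla

Round 1 first-place votes: Hiro 18, Carla 15, Jamal 5, Kira 0, Dev 0. Hiro and Carla advance.
Runoff: Hiro is ranked above Carla on 18 ballots, Carla above Hiro on 20.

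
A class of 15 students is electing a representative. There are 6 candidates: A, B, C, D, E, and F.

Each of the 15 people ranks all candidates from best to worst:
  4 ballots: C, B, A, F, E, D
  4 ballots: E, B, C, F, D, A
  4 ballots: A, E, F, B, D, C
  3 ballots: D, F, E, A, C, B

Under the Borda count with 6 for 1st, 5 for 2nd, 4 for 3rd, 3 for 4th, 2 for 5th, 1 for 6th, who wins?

A: 4×4 + 4×1 + 4×6 + 3×3 = 53
B: 4×5 + 4×5 + 4×3 + 3×1 = 55
C: 4×6 + 4×4 + 4×1 + 3×2 = 50
D: 4×1 + 4×2 + 4×2 + 3×6 = 38
E: 4×2 + 4×6 + 4×5 + 3×4 = 64
F: 4×3 + 4×3 + 4×4 + 3×5 = 55

E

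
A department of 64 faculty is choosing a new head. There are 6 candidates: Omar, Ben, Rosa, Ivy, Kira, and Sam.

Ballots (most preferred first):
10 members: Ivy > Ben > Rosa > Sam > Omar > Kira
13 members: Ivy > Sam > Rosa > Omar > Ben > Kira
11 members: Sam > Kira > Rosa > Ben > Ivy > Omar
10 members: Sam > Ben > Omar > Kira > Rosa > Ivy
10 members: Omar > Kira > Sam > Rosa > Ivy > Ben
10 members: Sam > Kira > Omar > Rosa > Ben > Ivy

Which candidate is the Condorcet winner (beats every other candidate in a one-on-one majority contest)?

Sam

Sam vs Omar: 54–10
Sam vs Ben: 54–10
Sam vs Rosa: 54–10
Sam vs Ivy: 41–23
Sam vs Kira: 54–10
Sam beats every other candidate.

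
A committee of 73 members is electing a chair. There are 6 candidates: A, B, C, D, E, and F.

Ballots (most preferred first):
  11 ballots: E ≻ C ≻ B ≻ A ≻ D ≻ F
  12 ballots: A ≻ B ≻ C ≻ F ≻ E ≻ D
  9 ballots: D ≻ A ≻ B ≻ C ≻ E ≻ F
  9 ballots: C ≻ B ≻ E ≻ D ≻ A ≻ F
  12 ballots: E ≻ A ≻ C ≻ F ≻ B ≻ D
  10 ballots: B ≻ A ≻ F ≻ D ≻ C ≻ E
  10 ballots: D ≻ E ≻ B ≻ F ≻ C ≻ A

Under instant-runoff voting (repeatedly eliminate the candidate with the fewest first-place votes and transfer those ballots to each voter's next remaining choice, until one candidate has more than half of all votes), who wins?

Round 1: A 12, B 10, C 9, D 19, E 23, F 0. F eliminated.
Round 2: A 12, B 10, C 9, D 19, E 23. C eliminated.
Round 3: A 12, B 19, D 19, E 23. A eliminated.
Round 4: B 31, D 19, E 23. D eliminated.
Round 5: B 40, E 33. B has a majority (≥37).

B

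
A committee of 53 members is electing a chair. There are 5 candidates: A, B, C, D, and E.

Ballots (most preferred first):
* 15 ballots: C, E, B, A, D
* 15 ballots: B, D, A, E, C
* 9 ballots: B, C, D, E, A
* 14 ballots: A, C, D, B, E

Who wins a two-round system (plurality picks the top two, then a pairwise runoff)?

Round 1 first-place votes: A 14, B 24, C 15, D 0, E 0. B and C advance.
Runoff: B is ranked above C on 24 ballots, C above B on 29.

C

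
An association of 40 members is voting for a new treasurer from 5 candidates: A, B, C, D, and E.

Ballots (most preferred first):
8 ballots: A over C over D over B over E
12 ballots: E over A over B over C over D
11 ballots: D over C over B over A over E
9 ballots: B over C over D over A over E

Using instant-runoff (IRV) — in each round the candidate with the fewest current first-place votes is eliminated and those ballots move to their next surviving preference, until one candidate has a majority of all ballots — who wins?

D

Round 1: A 8, B 9, C 0, D 11, E 12. C eliminated.
Round 2: A 8, B 9, D 11, E 12. A eliminated.
Round 3: B 9, D 19, E 12. B eliminated.
Round 4: D 28, E 12. D has a majority (≥21).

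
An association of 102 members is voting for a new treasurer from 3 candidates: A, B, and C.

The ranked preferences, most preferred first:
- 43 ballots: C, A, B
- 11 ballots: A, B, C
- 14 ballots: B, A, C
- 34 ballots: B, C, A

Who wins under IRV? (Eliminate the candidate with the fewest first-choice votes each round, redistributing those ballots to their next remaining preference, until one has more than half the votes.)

Round 1: A 11, B 48, C 43. A eliminated.
Round 2: B 59, C 43. B has a majority (≥52).

B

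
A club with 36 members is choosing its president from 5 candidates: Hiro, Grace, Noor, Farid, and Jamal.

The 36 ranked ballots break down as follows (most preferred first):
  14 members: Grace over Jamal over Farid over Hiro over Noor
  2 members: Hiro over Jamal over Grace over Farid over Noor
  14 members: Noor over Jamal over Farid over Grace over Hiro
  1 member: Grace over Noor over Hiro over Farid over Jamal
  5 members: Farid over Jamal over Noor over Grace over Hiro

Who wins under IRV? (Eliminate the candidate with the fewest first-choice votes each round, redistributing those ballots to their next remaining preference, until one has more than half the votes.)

Round 1: Hiro 2, Grace 15, Noor 14, Farid 5, Jamal 0. Jamal eliminated.
Round 2: Hiro 2, Grace 15, Noor 14, Farid 5. Hiro eliminated.
Round 3: Grace 17, Noor 14, Farid 5. Farid eliminated.
Round 4: Grace 17, Noor 19. Noor has a majority (≥19).

Noor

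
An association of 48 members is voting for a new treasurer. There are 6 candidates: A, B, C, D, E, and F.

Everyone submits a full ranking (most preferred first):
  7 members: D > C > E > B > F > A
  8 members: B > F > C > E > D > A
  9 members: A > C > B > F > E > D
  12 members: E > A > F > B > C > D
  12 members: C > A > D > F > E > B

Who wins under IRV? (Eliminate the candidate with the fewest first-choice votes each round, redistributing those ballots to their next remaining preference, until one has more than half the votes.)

Round 1: A 9, B 8, C 12, D 7, E 12, F 0. F eliminated.
Round 2: A 9, B 8, C 12, D 7, E 12. D eliminated.
Round 3: A 9, B 8, C 19, E 12. B eliminated.
Round 4: A 9, C 27, E 12. C has a majority (≥25).

C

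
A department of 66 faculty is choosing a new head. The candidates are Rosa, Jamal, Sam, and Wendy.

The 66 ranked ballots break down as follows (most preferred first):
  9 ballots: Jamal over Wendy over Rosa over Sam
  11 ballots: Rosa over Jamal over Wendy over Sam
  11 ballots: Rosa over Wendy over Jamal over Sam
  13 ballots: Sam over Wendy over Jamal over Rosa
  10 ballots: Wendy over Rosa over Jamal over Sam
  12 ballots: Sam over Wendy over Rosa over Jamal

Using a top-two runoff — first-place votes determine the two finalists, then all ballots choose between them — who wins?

Rosa

Round 1 first-place votes: Rosa 22, Jamal 9, Sam 25, Wendy 10. Sam and Rosa advance.
Runoff: Sam is ranked above Rosa on 25 ballots, Rosa above Sam on 41.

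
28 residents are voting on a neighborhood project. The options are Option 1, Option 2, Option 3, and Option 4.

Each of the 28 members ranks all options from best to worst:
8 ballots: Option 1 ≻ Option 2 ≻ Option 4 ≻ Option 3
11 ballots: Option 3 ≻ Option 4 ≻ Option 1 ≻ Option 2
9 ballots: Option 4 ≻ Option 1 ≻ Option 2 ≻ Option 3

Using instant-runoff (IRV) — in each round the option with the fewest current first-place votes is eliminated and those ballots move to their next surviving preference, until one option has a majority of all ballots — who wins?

Round 1: Option 1 8, Option 2 0, Option 3 11, Option 4 9. Option 2 eliminated.
Round 2: Option 1 8, Option 3 11, Option 4 9. Option 1 eliminated.
Round 3: Option 3 11, Option 4 17. Option 4 has a majority (≥15).

Option 4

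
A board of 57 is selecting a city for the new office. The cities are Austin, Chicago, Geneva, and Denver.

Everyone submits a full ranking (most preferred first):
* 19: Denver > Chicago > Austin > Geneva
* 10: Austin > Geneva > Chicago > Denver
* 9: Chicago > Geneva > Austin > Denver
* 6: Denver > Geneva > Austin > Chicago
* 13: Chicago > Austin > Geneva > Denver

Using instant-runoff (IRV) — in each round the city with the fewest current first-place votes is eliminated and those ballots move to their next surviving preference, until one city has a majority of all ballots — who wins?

Round 1: Austin 10, Chicago 22, Geneva 0, Denver 25. Geneva eliminated.
Round 2: Austin 10, Chicago 22, Denver 25. Austin eliminated.
Round 3: Chicago 32, Denver 25. Chicago has a majority (≥29).

Chicago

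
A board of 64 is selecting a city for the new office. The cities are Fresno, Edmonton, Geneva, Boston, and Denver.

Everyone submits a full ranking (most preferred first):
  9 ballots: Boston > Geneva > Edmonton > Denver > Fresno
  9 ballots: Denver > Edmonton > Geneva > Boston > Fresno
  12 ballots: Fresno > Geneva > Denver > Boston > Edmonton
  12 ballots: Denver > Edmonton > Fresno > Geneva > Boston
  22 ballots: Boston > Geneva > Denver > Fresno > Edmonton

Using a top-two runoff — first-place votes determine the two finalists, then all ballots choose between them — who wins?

Round 1 first-place votes: Fresno 12, Edmonton 0, Geneva 0, Boston 31, Denver 21. Boston and Denver advance.
Runoff: Boston is ranked above Denver on 31 ballots, Denver above Boston on 33.

Denver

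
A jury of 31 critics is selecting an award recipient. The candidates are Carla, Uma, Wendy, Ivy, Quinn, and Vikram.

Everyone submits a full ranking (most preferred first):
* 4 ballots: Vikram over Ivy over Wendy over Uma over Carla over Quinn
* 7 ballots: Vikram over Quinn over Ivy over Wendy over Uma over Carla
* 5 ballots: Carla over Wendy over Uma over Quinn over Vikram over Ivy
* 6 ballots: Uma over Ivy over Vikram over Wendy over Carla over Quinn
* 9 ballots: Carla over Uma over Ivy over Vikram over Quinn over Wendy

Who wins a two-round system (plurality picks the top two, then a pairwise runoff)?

Round 1 first-place votes: Carla 14, Uma 6, Wendy 0, Ivy 0, Quinn 0, Vikram 11. Carla and Vikram advance.
Runoff: Carla is ranked above Vikram on 14 ballots, Vikram above Carla on 17.

Vikram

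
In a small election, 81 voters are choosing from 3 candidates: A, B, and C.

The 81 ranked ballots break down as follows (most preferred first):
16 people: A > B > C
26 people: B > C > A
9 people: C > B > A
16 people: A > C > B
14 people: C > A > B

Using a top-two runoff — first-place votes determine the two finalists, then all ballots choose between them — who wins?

Round 1 first-place votes: A 32, B 26, C 23. A and B advance.
Runoff: A is ranked above B on 46 ballots, B above A on 35.

A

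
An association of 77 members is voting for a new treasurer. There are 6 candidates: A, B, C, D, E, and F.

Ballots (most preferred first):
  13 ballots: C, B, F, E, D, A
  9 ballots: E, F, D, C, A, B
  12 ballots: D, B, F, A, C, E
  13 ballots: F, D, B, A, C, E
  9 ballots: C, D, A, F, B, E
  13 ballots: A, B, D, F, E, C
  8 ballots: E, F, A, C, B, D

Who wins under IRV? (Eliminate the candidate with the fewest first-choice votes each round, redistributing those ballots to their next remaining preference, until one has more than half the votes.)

Round 1: A 13, B 0, C 22, D 12, E 17, F 13. B eliminated.
Round 2: A 13, C 22, D 12, E 17, F 13. D eliminated.
Round 3: A 13, C 22, E 17, F 25. A eliminated.
Round 4: C 22, E 17, F 38. E eliminated.
Round 5: C 22, F 55. F has a majority (≥39).

F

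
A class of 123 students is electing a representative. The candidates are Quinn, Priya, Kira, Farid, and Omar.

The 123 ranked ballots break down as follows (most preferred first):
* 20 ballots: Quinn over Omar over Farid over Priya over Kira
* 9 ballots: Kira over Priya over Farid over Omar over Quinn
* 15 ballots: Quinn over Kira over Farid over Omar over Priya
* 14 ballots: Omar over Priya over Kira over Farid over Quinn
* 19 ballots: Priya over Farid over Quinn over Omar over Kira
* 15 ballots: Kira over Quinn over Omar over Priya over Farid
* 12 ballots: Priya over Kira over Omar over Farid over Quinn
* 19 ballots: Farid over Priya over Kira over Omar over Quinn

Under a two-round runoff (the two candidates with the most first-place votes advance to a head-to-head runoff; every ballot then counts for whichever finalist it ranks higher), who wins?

Round 1 first-place votes: Quinn 35, Priya 31, Kira 24, Farid 19, Omar 14. Quinn and Priya advance.
Runoff: Quinn is ranked above Priya on 50 ballots, Priya above Quinn on 73.

Priya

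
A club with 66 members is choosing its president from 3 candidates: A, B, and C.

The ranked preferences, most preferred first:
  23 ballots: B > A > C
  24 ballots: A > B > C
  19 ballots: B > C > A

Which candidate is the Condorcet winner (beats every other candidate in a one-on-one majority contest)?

B vs A: 42–24
B vs C: 66–0
B beats every other candidate.

B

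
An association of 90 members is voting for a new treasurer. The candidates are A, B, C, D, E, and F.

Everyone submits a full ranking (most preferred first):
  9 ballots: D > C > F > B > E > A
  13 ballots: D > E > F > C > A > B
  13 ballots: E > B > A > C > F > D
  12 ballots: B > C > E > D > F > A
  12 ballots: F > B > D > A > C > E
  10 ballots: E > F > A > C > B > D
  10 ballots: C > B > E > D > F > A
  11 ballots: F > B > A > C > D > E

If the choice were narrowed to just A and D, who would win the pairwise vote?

D

A is ranked above D on 34 ballots; D above A on 56.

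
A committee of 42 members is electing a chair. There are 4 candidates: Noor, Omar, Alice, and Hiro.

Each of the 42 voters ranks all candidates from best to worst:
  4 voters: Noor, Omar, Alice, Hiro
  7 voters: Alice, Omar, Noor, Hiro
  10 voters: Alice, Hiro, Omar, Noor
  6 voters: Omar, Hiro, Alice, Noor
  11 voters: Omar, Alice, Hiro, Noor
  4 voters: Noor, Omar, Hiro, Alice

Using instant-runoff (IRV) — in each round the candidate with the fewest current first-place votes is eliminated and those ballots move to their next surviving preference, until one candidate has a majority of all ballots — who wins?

Round 1: Noor 8, Omar 17, Alice 17, Hiro 0. Hiro eliminated.
Round 2: Noor 8, Omar 17, Alice 17. Noor eliminated.
Round 3: Omar 25, Alice 17. Omar has a majority (≥22).

Omar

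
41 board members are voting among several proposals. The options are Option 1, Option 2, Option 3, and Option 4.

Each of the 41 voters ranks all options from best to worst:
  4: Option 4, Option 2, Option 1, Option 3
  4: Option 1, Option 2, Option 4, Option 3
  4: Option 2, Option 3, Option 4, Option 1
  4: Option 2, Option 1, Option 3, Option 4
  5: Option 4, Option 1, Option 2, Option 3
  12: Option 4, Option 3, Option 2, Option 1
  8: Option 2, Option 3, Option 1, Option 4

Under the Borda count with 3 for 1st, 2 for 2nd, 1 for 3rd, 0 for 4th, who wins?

Option 1: 4×1 + 4×3 + 4×0 + 4×2 + 5×2 + 12×0 + 8×1 = 42
Option 2: 4×2 + 4×2 + 4×3 + 4×3 + 5×1 + 12×1 + 8×3 = 81
Option 3: 4×0 + 4×0 + 4×2 + 4×1 + 5×0 + 12×2 + 8×2 = 52
Option 4: 4×3 + 4×1 + 4×1 + 4×0 + 5×3 + 12×3 + 8×0 = 71

Option 2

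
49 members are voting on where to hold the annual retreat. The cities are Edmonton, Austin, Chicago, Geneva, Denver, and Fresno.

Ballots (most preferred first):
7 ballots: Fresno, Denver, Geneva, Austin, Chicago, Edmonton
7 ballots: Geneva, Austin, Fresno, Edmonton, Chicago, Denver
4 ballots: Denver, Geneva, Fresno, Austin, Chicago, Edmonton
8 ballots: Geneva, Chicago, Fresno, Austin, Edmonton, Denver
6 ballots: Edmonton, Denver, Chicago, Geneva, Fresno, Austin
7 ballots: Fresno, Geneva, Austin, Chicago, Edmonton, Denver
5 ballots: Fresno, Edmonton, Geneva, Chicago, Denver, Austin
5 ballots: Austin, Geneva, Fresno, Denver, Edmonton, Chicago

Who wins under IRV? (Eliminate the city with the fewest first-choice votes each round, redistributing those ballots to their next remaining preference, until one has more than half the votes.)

Geneva

Round 1: Edmonton 6, Austin 5, Chicago 0, Geneva 15, Denver 4, Fresno 19. Chicago eliminated.
Round 2: Edmonton 6, Austin 5, Geneva 15, Denver 4, Fresno 19. Denver eliminated.
Round 3: Edmonton 6, Austin 5, Geneva 19, Fresno 19. Austin eliminated.
Round 4: Edmonton 6, Geneva 24, Fresno 19. Edmonton eliminated.
Round 5: Geneva 30, Fresno 19. Geneva has a majority (≥25).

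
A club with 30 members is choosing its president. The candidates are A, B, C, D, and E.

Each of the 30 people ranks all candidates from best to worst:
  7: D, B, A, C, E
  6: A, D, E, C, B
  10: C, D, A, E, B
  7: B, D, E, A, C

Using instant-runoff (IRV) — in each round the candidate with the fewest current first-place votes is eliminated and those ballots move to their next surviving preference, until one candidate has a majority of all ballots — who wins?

D

Round 1: A 6, B 7, C 10, D 7, E 0. E eliminated.
Round 2: A 6, B 7, C 10, D 7. A eliminated.
Round 3: B 7, C 10, D 13. B eliminated.
Round 4: C 10, D 20. D has a majority (≥16).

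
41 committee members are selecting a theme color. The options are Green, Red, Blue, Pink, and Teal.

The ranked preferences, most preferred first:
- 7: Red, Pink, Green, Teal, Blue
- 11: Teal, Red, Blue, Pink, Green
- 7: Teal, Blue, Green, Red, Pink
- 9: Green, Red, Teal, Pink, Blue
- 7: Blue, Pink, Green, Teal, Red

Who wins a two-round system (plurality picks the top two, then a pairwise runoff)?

Green

Round 1 first-place votes: Green 9, Red 7, Blue 7, Pink 0, Teal 18. Teal and Green advance.
Runoff: Teal is ranked above Green on 18 ballots, Green above Teal on 23.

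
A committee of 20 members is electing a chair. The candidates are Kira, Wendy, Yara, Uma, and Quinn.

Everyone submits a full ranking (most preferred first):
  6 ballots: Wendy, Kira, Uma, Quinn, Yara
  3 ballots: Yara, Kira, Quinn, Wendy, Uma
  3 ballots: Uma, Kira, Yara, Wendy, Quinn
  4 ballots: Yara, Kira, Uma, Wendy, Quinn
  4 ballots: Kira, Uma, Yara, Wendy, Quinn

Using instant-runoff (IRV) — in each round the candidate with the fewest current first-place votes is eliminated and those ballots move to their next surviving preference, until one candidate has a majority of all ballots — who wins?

Round 1: Kira 4, Wendy 6, Yara 7, Uma 3, Quinn 0. Quinn eliminated.
Round 2: Kira 4, Wendy 6, Yara 7, Uma 3. Uma eliminated.
Round 3: Kira 7, Wendy 6, Yara 7. Wendy eliminated.
Round 4: Kira 13, Yara 7. Kira has a majority (≥11).

Kira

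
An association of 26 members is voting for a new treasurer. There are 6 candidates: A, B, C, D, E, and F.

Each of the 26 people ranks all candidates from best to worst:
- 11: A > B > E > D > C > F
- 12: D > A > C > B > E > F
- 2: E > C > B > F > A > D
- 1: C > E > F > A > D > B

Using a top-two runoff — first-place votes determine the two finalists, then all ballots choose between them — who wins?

Round 1 first-place votes: A 11, B 0, C 1, D 12, E 2, F 0. D and A advance.
Runoff: D is ranked above A on 12 ballots, A above D on 14.

A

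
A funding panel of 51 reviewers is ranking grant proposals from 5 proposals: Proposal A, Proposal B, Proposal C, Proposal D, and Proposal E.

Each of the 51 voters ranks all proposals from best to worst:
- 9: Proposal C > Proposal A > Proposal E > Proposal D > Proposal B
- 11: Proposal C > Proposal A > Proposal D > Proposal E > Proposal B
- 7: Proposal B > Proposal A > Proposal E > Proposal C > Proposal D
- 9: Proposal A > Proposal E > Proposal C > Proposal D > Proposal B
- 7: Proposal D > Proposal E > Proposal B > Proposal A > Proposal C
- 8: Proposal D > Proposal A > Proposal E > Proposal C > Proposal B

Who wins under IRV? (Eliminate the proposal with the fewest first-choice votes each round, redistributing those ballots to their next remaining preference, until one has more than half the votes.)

Round 1: Proposal A 9, Proposal B 7, Proposal C 20, Proposal D 15, Proposal E 0. Proposal E eliminated.
Round 2: Proposal A 9, Proposal B 7, Proposal C 20, Proposal D 15. Proposal B eliminated.
Round 3: Proposal A 16, Proposal C 20, Proposal D 15. Proposal D eliminated.
Round 4: Proposal A 31, Proposal C 20. Proposal A has a majority (≥26).

Proposal A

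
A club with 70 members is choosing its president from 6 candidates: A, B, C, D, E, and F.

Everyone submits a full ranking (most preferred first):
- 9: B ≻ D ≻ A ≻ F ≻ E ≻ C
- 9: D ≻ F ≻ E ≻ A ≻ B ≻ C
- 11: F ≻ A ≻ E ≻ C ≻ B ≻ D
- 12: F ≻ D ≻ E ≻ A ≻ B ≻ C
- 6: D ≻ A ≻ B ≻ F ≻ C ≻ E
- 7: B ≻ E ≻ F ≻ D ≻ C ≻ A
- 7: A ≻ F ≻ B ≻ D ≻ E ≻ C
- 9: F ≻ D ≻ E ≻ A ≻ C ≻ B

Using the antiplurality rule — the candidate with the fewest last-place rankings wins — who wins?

Last-place votes: A 7, B 9, C 37, D 11, E 6, F 0.

F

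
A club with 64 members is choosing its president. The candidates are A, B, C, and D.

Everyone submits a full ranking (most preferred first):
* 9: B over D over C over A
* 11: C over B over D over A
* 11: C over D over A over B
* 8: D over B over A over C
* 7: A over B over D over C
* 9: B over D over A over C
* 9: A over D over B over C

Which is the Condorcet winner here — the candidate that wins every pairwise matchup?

B

B vs A: 37–27
B vs C: 42–22
B vs D: 36–28
B beats every other candidate.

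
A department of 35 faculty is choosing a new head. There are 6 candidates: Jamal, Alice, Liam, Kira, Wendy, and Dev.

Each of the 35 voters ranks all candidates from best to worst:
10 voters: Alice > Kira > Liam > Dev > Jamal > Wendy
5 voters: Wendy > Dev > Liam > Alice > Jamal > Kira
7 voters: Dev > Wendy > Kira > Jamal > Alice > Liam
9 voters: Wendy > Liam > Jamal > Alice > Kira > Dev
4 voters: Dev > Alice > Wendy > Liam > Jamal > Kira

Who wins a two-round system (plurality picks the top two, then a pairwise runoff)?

Dev

Round 1 first-place votes: Jamal 0, Alice 10, Liam 0, Kira 0, Wendy 14, Dev 11. Wendy and Dev advance.
Runoff: Wendy is ranked above Dev on 14 ballots, Dev above Wendy on 21.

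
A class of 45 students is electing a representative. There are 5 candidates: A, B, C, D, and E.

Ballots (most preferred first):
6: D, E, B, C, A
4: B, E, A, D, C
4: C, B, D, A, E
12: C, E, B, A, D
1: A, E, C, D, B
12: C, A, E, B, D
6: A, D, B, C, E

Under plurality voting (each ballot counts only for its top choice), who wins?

First-place votes: A 7, B 4, C 28, D 6, E 0.

C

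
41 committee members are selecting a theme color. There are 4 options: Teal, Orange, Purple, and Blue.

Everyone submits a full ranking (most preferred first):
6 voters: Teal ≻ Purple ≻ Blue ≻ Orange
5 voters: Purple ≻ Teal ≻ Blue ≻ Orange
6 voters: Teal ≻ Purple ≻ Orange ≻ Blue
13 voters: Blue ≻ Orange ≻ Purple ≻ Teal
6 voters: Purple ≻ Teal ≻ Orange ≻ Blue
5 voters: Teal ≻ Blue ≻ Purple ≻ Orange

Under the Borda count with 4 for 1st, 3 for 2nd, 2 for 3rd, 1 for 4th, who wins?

Purple

Teal: 6×4 + 5×3 + 6×4 + 13×1 + 6×3 + 5×4 = 114
Orange: 6×1 + 5×1 + 6×2 + 13×3 + 6×2 + 5×1 = 79
Purple: 6×3 + 5×4 + 6×3 + 13×2 + 6×4 + 5×2 = 116
Blue: 6×2 + 5×2 + 6×1 + 13×4 + 6×1 + 5×3 = 101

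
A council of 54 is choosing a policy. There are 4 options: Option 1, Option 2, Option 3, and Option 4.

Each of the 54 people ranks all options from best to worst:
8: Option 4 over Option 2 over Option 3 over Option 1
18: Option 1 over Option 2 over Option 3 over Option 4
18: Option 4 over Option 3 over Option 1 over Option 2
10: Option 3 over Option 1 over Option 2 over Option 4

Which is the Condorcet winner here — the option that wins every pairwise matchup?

Option 3

Option 3 vs Option 1: 36–18
Option 3 vs Option 2: 28–26
Option 3 vs Option 4: 28–26
Option 3 beats every other option.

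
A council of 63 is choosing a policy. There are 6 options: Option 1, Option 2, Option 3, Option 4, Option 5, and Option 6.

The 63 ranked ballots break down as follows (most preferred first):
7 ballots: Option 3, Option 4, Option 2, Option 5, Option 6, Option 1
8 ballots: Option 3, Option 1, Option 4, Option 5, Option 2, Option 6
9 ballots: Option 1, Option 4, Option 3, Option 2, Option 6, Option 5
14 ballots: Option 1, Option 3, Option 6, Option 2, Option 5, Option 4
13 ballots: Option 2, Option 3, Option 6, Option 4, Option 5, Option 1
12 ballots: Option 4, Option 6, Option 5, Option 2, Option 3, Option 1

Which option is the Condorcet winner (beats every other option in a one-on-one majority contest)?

Option 3

Option 3 vs Option 1: 40–23
Option 3 vs Option 2: 38–25
Option 3 vs Option 4: 42–21
Option 3 vs Option 5: 51–12
Option 3 vs Option 6: 51–12
Option 3 beats every other option.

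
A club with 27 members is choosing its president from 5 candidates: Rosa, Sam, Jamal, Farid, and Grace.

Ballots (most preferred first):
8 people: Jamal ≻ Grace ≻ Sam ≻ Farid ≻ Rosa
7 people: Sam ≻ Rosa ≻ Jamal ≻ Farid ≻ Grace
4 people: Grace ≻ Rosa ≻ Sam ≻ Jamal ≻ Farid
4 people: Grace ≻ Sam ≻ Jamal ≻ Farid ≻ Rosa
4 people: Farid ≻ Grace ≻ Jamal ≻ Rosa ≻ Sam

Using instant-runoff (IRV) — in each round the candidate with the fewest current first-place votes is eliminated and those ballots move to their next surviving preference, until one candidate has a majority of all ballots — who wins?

Round 1: Rosa 0, Sam 7, Jamal 8, Farid 4, Grace 8. Rosa eliminated.
Round 2: Sam 7, Jamal 8, Farid 4, Grace 8. Farid eliminated.
Round 3: Sam 7, Jamal 8, Grace 12. Sam eliminated.
Round 4: Jamal 15, Grace 12. Jamal has a majority (≥14).

Jamal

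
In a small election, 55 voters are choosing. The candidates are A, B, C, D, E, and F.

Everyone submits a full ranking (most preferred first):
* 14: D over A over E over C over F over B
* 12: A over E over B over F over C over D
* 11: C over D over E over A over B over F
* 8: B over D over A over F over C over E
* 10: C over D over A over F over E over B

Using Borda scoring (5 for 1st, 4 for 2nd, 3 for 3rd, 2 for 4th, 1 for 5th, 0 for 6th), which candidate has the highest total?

A

A: 14×4 + 12×5 + 11×2 + 8×3 + 10×3 = 192
B: 14×0 + 12×3 + 11×1 + 8×5 + 10×0 = 87
C: 14×2 + 12×1 + 11×5 + 8×1 + 10×5 = 153
D: 14×5 + 12×0 + 11×4 + 8×4 + 10×4 = 186
E: 14×3 + 12×4 + 11×3 + 8×0 + 10×1 = 133
F: 14×1 + 12×2 + 11×0 + 8×2 + 10×2 = 74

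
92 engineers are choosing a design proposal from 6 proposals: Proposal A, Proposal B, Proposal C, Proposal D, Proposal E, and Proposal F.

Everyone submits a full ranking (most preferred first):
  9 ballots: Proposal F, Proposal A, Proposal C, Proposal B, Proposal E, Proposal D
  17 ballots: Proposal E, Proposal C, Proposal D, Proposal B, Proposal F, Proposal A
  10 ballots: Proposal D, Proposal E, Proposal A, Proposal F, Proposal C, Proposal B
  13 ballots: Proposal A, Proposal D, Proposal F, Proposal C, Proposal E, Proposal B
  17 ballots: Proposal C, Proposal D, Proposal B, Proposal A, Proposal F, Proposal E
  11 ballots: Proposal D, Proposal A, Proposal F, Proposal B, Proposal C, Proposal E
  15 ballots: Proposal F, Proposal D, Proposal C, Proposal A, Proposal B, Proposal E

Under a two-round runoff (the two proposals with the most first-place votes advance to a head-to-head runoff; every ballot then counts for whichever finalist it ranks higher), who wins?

Round 1 first-place votes: Proposal A 13, Proposal B 0, Proposal C 17, Proposal D 21, Proposal E 17, Proposal F 24. Proposal F and Proposal D advance.
Runoff: Proposal F is ranked above Proposal D on 24 ballots, Proposal D above Proposal F on 68.

Proposal D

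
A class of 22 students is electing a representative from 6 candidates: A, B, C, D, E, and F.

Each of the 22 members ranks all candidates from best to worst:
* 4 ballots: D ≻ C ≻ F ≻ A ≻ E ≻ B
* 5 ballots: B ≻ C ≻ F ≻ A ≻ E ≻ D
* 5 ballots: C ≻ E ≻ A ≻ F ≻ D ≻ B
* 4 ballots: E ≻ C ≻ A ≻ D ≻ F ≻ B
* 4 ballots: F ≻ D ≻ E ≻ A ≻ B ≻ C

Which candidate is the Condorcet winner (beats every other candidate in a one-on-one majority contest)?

C

C vs A: 18–4
C vs B: 13–9
C vs D: 14–8
C vs E: 14–8
C vs F: 18–4
C beats every other candidate.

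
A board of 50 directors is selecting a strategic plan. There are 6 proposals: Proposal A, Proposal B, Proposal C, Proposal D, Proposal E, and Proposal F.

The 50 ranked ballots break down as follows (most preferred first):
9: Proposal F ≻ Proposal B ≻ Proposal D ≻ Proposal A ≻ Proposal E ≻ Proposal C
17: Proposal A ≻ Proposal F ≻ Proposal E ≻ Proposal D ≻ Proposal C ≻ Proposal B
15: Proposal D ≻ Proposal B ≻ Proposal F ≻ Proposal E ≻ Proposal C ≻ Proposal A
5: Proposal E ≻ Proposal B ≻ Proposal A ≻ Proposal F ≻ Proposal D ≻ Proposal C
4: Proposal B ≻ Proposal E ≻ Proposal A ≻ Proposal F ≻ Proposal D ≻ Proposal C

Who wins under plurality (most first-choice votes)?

Proposal A

First-place votes: Proposal A 17, Proposal B 4, Proposal C 0, Proposal D 15, Proposal E 5, Proposal F 9.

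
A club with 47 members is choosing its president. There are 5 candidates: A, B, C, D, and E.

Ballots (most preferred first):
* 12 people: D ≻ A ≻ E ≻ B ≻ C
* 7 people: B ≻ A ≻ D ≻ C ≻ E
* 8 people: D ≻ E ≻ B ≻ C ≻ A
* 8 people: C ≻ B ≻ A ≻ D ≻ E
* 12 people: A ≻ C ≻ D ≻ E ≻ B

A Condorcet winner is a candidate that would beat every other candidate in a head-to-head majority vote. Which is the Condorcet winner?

A

A vs B: 24–23
A vs C: 31–16
A vs D: 27–20
A vs E: 39–8
A beats every other candidate.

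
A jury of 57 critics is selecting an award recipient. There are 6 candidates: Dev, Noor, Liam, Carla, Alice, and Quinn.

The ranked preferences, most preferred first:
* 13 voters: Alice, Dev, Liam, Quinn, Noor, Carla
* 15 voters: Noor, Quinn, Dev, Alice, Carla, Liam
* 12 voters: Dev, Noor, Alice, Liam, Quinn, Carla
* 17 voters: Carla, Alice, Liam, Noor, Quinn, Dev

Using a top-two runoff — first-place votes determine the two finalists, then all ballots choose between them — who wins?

Noor

Round 1 first-place votes: Dev 12, Noor 15, Liam 0, Carla 17, Alice 13, Quinn 0. Carla and Noor advance.
Runoff: Carla is ranked above Noor on 17 ballots, Noor above Carla on 40.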